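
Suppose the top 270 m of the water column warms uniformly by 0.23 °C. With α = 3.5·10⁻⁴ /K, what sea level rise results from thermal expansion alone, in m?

Δh = αΔT·H = 3.5×10⁻⁴ × 0.23 × 270 = 0.021735 m

Δh = 0.0217 m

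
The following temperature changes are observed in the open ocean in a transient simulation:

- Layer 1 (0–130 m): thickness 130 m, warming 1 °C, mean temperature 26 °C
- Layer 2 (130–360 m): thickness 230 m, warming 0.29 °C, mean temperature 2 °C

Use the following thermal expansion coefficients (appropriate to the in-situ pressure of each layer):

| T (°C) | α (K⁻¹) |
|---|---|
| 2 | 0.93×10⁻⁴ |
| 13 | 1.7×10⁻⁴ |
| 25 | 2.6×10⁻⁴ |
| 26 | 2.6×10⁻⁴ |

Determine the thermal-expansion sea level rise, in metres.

Layer 1 at 26 °C → α = 2.6×10⁻⁴ K⁻¹
Layer 2 at 2 °C → α = 0.93×10⁻⁴ K⁻¹
0–130 m: 1 × 130 × 2.6×10⁻⁴ = 0.03380 m
130–360 m: 0.29 × 230 × 0.93×10⁻⁴ = 0.0062031 m
Δh = 0.03380 + 0.0062031 = 0.0400031 m

0.0400 m of thermosteric rise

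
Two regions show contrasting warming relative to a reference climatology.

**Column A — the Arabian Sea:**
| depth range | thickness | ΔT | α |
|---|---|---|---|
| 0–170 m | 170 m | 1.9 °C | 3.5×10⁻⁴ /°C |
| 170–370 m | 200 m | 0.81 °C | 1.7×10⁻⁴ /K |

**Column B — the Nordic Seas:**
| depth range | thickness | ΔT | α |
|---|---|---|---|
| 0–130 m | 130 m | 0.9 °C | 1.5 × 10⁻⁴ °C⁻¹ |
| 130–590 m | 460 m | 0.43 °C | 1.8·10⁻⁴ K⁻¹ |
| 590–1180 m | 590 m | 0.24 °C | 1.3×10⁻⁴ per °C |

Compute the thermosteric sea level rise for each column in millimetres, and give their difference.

A Layer 1: 170 × 3.5×10⁻⁴ × 1.9 = 0.11305 m
A Layer 2: 0.81 × 1.7×10⁻⁴ × 200 = 0.02754 m
A total: 0.14059 m
B 0–130 m: 130 × 0.9 × 1.5×10⁻⁴ = 0.01755 m
B 130–590 m: 1.8×10⁻⁴ × 460 × 0.43 = 0.035604 m
B 1.3×10⁻⁴ × 590 × 0.24 = 0.018408 m
B total: 0.071562 m
Difference: 0.14059 − 0.071562 = 0.069028 m

A: 140 mm; B: 72 mm; difference 69 mm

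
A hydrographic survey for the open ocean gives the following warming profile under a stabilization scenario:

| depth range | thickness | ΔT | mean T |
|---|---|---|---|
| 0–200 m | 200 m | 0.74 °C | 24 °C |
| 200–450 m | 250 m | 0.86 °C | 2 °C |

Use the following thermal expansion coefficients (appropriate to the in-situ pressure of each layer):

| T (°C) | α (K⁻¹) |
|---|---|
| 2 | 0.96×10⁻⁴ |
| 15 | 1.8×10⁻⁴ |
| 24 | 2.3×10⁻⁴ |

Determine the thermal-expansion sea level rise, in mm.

Δh ≈ 55 mm

Layer 1 at 24 °C → α = 2.3×10⁻⁴ K⁻¹
Layer 2 at 2 °C → α = 0.96×10⁻⁴ K⁻¹
0.74 × 2.3×10⁻⁴ × 200 = 0.03404 m
200–450 m: 0.86 × 0.96×10⁻⁴ × 250 = 0.02064 m
Δh = 0.03404 + 0.02064 = 0.05468 m ≈ 55 mm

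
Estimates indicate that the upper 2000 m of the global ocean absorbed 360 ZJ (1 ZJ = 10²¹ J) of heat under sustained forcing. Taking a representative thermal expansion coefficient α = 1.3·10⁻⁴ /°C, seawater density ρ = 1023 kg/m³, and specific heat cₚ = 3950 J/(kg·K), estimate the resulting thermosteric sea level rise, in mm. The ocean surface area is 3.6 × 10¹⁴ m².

32.2 mm of thermosteric rise

Per unit area: Q = 360×10²¹ / (3.6×10¹⁴) = 1×10⁹ J/m²
Δh = αQ/(ρcₚ) = 1.3×10⁻⁴ × 1×10⁹ / (1023 × 3950) ≈ 0.032171 m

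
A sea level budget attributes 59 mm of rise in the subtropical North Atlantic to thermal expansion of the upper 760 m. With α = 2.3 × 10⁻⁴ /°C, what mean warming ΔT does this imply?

ΔT = Δh/(αH) = 0.059 / (2.3×10⁻⁴ × 760) ≈ 0.3375 K

about 0.338 K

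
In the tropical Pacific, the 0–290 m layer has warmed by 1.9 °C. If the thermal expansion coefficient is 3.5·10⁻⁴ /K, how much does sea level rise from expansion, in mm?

Δh = αΔT·H = 3.5×10⁻⁴ × 1.9 × 290 = 0.19285 m

Δh ≈ 190 mm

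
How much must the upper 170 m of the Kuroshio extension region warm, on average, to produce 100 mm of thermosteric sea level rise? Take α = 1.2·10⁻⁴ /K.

4.90 K

ΔT = Δh/(αH) = 0.1 / (1.2×10⁻⁴ × 170) ≈ 4.902 K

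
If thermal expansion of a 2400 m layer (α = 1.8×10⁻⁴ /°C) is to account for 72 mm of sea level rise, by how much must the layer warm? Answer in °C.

ΔT ≈ 0.17 °C

ΔT = Δh/(αH) = 0.072 / (1.8×10⁻⁴ × 2400) ≈ 0.1667 °C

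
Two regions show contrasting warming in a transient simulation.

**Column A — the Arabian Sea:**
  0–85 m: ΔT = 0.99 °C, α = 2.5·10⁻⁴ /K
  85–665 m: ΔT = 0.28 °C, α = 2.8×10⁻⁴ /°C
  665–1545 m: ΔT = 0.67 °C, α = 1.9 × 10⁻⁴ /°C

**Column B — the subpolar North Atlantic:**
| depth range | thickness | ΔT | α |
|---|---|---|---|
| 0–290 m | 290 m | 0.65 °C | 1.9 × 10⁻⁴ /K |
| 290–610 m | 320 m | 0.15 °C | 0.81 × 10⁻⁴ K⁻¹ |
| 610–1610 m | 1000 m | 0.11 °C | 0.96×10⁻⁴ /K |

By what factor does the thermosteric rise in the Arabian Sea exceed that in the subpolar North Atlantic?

A Layer 1: 2.5×10⁻⁴ × 85 × 0.99 = 0.0210375 m
A 85–665 m: 2.8×10⁻⁴ × 0.28 × 580 = 0.045472 m
A 665–1545 m: 0.67 × 1.9×10⁻⁴ × 880 = 0.112024 m
A total: 0.1785335 m
B Layer 1: 1.9×10⁻⁴ × 290 × 0.65 = 0.035815 m
B 290–610 m: 0.81×10⁻⁴ × 320 × 0.15 = 0.003888 m
B 1000 × 0.11 × 0.96×10⁻⁴ = 0.01056 m
B total: 0.050263 m
Ratio: 0.1785335 / 0.050263 ≈ 3.552

≈ 3.55×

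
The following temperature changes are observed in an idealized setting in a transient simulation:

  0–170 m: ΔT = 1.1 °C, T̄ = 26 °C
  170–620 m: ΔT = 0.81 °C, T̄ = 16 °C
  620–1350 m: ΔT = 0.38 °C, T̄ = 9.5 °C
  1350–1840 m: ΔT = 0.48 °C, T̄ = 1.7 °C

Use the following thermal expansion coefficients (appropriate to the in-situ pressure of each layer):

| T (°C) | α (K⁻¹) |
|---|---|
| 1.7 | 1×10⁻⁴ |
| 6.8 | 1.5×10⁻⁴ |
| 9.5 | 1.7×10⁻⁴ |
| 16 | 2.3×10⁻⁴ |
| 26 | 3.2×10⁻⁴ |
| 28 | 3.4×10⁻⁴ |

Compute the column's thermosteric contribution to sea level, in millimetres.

Δh = 214 mm

Layer 1 at 26 °C → α = 3.2×10⁻⁴ K⁻¹
Layer 2 at 16 °C → α = 2.3×10⁻⁴ K⁻¹
Layer 3 at 9.5 °C → α = 1.7×10⁻⁴ K⁻¹
Layer 4 at 1.7 °C → α = 1×10⁻⁴ K⁻¹
Layer 1: 1.1 × 3.2×10⁻⁴ × 170 = 0.05984 m
Layer 2: 450 × 0.81 × 2.3×10⁻⁴ = 0.083835 m
Layer 3: 0.38 × 730 × 1.7×10⁻⁴ = 0.047158 m
0.48 × 1×10⁻⁴ × 490 = 0.02352 m
Δh = 0.05984 + 0.083835 + 0.047158 + 0.02352 = 0.214353 m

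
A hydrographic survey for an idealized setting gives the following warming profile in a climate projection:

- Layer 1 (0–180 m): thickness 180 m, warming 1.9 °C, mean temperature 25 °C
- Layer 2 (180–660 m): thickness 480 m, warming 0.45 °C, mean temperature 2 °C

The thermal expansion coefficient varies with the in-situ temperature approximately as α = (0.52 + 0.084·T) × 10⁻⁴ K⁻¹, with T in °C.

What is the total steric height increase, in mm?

Layer 1: α = (0.52 + 0.084×25)×10⁻⁴ = 2.62×10⁻⁴ K⁻¹
Layer 2: α = (0.52 + 0.084×2)×10⁻⁴ = 0.688×10⁻⁴ K⁻¹
180 × 2.62×10⁻⁴ × 1.9 = 0.089604 m
180–660 m: 480 × 0.688×10⁻⁴ × 0.45 = 0.0148608 m
Δh = 0.089604 + 0.0148608 = 0.1044648 m

100 mm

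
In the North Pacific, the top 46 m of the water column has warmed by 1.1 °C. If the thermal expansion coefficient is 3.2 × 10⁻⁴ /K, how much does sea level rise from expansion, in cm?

1.62 cm of thermosteric rise

Δh = αΔT·H = 3.2×10⁻⁴ × 1.1 × 46 = 0.016192 m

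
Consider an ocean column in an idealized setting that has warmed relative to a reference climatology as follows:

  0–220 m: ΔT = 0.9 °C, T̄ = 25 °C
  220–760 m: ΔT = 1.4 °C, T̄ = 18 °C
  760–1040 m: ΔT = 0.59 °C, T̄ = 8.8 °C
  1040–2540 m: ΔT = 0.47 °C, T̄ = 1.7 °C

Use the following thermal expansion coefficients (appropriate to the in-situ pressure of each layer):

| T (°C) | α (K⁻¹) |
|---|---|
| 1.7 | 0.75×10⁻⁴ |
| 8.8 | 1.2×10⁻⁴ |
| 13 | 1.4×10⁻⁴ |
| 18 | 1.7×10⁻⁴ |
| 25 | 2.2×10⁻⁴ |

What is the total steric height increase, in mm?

Layer 1 at 25 °C → α = 2.2×10⁻⁴ K⁻¹
Layer 2 at 18 °C → α = 1.7×10⁻⁴ K⁻¹
Layer 3 at 8.8 °C → α = 1.2×10⁻⁴ K⁻¹
Layer 4 at 1.7 °C → α = 0.75×10⁻⁴ K⁻¹
0–220 m: 220 × 0.9 × 2.2×10⁻⁴ = 0.04356 m
220–760 m: 540 × 1.7×10⁻⁴ × 1.4 = 0.12852 m
280 × 1.2×10⁻⁴ × 0.59 = 0.019824 m
1040–2540 m: 0.47 × 1500 × 0.75×10⁻⁴ = 0.052875 m
Δh = 0.04356 + 0.12852 + 0.019824 + 0.052875 = 0.244779 m

Δh = 245 mm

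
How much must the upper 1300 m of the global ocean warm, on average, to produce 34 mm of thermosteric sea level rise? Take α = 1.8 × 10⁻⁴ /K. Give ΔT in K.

ΔT = Δh/(αH) = 0.034 / (1.8×10⁻⁴ × 1300) ≈ 0.1453 K

ΔT ≈ 0.145 K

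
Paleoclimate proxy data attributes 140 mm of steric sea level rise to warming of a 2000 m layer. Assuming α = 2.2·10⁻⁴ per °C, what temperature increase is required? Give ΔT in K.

about 0.32 K

ΔT = Δh/(αH) = 0.14 / (2.2×10⁻⁴ × 2000) ≈ 0.3182 K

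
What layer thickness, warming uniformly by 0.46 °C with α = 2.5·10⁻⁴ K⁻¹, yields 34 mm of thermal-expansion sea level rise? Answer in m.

H = Δh/(αΔT) = 0.034 / (2.5×10⁻⁴ × 0.46) ≈ 295.7 m

H ≈ 296 m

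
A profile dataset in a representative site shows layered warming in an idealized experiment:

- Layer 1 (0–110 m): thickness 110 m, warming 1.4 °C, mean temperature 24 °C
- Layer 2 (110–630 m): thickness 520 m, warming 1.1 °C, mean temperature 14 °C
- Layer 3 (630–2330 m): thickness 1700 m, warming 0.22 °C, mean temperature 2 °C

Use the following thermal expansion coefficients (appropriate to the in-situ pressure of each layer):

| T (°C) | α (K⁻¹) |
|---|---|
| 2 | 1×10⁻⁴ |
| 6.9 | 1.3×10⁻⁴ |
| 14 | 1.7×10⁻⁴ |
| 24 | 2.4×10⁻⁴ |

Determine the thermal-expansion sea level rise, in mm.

Layer 1 at 24 °C → α = 2.4×10⁻⁴ K⁻¹
Layer 2 at 14 °C → α = 1.7×10⁻⁴ K⁻¹
Layer 3 at 2 °C → α = 1×10⁻⁴ K⁻¹
2.4×10⁻⁴ × 110 × 1.4 = 0.03696 m
110–630 m: 520 × 1.1 × 1.7×10⁻⁴ = 0.09724 m
0.22 × 1700 × 1×10⁻⁴ = 0.03740 m
Δh = 0.03696 + 0.09724 + 0.03740 = 0.17160 m

about 170 mm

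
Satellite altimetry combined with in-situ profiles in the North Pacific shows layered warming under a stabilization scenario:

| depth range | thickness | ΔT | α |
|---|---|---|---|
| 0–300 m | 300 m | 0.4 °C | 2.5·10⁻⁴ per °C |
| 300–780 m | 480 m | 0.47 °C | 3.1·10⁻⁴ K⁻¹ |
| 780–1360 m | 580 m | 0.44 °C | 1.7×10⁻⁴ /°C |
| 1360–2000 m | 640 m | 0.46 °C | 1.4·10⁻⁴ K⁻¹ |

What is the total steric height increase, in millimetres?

about 185 mm

2.5×10⁻⁴ × 300 × 0.4 = 0.03000 m
300–780 m: 3.1×10⁻⁴ × 480 × 0.47 = 0.069936 m
Layer 3: 0.44 × 580 × 1.7×10⁻⁴ = 0.043384 m
Layer 4: 640 × 0.46 × 1.4×10⁻⁴ = 0.041216 m
Δh = 0.03000 + 0.069936 + 0.043384 + 0.041216 = 0.184536 m ≈ 185 mm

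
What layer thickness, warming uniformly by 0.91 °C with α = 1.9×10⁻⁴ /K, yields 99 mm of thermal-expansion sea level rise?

573 m

H = Δh/(αΔT) = 0.099 / (1.9×10⁻⁴ × 0.91) ≈ 572.6 m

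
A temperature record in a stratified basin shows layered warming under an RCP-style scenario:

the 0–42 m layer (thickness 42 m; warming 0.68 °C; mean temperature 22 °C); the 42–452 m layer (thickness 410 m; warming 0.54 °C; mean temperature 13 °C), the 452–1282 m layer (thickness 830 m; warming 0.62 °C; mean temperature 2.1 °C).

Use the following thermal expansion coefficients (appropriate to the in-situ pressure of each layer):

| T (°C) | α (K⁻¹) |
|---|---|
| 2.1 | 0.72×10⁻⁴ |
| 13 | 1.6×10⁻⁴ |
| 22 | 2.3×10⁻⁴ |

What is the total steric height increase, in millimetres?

Δh = 79.0 mm

Layer 1 at 22 °C → α = 2.3×10⁻⁴ K⁻¹
Layer 2 at 13 °C → α = 1.6×10⁻⁴ K⁻¹
Layer 3 at 2.1 °C → α = 0.72×10⁻⁴ K⁻¹
2.3×10⁻⁴ × 0.68 × 42 = 0.0065688 m
1.6×10⁻⁴ × 0.54 × 410 = 0.035424 m
452–1282 m: 0.62 × 830 × 0.72×10⁻⁴ = 0.0370512 m
Δh = 0.0065688 + 0.035424 + 0.0370512 = 0.079044 m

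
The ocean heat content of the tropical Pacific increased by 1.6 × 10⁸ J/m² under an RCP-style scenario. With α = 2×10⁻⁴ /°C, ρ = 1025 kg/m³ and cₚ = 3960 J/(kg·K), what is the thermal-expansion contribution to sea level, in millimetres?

Δh = αQ/(ρcₚ) = 2×10⁻⁴ × 1.6×10⁸ / (1025 × 3960) ≈ 0.0078837 m

Δh = 7.9 mm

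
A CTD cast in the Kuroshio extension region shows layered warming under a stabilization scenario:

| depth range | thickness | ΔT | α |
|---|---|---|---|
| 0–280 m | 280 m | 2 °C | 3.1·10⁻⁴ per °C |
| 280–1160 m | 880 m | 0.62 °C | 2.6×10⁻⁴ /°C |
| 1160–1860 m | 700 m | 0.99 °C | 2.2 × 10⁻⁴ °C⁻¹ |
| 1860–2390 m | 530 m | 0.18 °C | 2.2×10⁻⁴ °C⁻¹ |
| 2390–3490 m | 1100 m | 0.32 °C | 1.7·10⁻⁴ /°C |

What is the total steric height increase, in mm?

550 mm

Layer 1: 2 × 280 × 3.1×10⁻⁴ = 0.17360 m
0.62 × 2.6×10⁻⁴ × 880 = 0.141856 m
1160–1860 m: 0.99 × 700 × 2.2×10⁻⁴ = 0.15246 m
1860–2390 m: 530 × 2.2×10⁻⁴ × 0.18 = 0.020988 m
1.7×10⁻⁴ × 0.32 × 1100 = 0.05984 m
Δh = 0.17360 + 0.141856 + 0.15246 + 0.020988 + 0.05984 = 0.548744 m ≈ 550 mm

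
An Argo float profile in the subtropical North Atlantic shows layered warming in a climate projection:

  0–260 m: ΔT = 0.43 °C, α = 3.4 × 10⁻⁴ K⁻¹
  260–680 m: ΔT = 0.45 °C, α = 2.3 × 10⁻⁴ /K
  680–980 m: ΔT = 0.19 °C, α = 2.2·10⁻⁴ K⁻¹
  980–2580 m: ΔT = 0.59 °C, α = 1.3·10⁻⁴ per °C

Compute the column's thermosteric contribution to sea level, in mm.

217 mm of thermosteric rise

Layer 1: 3.4×10⁻⁴ × 0.43 × 260 = 0.038012 m
Layer 2: 2.3×10⁻⁴ × 0.45 × 420 = 0.04347 m
680–980 m: 2.2×10⁻⁴ × 0.19 × 300 = 0.01254 m
Layer 4: 1600 × 0.59 × 1.3×10⁻⁴ = 0.12272 m
Δh = 0.038012 + 0.04347 + 0.01254 + 0.12272 = 0.216742 m ≈ 217 mm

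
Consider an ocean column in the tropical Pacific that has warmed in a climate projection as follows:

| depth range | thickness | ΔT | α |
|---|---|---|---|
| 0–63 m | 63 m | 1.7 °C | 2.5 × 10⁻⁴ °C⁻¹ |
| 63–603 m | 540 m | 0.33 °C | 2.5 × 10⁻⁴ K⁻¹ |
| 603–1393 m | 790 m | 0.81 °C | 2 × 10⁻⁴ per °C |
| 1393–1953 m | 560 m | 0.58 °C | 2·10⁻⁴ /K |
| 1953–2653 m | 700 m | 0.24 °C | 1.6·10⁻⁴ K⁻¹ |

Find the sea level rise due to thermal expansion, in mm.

about 291 mm

0–63 m: 2.5×10⁻⁴ × 63 × 1.7 = 0.026775 m
0.33 × 2.5×10⁻⁴ × 540 = 0.04455 m
2×10⁻⁴ × 0.81 × 790 = 0.12798 m
1393–1953 m: 2×10⁻⁴ × 560 × 0.58 = 0.06496 m
0.24 × 1.6×10⁻⁴ × 700 = 0.02688 m
Δh = 0.026775 + 0.04455 + 0.12798 + 0.06496 + 0.02688 = 0.291145 m ≈ 291 mm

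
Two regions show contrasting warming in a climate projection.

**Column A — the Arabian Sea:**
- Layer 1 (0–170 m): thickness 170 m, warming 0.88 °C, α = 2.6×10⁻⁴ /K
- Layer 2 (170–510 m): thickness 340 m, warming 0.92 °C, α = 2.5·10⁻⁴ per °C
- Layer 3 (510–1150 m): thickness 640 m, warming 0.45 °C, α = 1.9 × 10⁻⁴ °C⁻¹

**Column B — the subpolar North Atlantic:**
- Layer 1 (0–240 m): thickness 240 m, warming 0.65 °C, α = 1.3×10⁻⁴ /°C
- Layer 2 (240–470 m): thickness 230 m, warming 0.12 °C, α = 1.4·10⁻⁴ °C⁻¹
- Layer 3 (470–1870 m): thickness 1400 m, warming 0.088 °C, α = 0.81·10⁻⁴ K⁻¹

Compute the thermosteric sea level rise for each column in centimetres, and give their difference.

A 0.88 × 170 × 2.6×10⁻⁴ = 0.038896 m
A Layer 2: 2.5×10⁻⁴ × 0.92 × 340 = 0.07820 m
A 0.45 × 1.9×10⁻⁴ × 640 = 0.05472 m
A total: 0.171816 m
B 240 × 0.65 × 1.3×10⁻⁴ = 0.02028 m
B 1.4×10⁻⁴ × 0.12 × 230 = 0.003864 m
B 1400 × 0.088 × 0.81×10⁻⁴ = 0.0099792 m
B total: 0.0341232 m
Difference: 0.171816 − 0.0341232 = 0.1376928 m

Δh_A ≈ 17.2 cm, Δh_B ≈ 3.41 cm; difference ≈ 13.8 cm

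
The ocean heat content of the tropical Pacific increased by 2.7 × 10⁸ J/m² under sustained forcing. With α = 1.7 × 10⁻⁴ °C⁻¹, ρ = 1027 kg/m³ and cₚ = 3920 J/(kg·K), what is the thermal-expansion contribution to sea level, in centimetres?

Δh = αQ/(ρcₚ) = 1.7×10⁻⁴ × 2.7×10⁸ / (1027 × 3920) ≈ 0.011401 m

Δh ≈ 1.14 cm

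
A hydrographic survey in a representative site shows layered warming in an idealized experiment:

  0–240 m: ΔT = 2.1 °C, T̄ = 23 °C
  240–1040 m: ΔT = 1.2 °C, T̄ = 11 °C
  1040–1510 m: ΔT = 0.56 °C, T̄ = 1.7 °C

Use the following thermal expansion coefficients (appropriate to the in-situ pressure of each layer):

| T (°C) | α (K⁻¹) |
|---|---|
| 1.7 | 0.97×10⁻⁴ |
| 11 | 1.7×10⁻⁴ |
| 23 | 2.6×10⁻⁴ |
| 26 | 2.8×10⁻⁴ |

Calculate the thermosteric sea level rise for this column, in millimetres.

320 mm of thermosteric rise

Layer 1 at 23 °C → α = 2.6×10⁻⁴ K⁻¹
Layer 2 at 11 °C → α = 1.7×10⁻⁴ K⁻¹
Layer 3 at 1.7 °C → α = 0.97×10⁻⁴ K⁻¹
0–240 m: 2.1 × 240 × 2.6×10⁻⁴ = 0.13104 m
Layer 2: 800 × 1.7×10⁻⁴ × 1.2 = 0.16320 m
1040–1510 m: 470 × 0.97×10⁻⁴ × 0.56 = 0.0255304 m
Δh = 0.13104 + 0.16320 + 0.0255304 = 0.3197704 m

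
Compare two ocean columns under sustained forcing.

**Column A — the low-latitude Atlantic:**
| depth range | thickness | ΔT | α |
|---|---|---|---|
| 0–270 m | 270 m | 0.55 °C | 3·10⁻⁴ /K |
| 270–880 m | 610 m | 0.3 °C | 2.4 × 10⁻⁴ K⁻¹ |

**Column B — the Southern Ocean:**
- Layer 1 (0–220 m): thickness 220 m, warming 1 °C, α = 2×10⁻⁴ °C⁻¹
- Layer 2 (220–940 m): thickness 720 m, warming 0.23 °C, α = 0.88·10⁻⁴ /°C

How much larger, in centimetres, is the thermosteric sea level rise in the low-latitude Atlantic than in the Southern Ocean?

A 0.55 × 3×10⁻⁴ × 270 = 0.04455 m
A Layer 2: 610 × 0.3 × 2.4×10⁻⁴ = 0.04392 m
A total: 0.08847 m
B 0–220 m: 2×10⁻⁴ × 1 × 220 = 0.04400 m
B 220–940 m: 0.88×10⁻⁴ × 720 × 0.23 = 0.0145728 m
B total: 0.0585728 m
Difference: 0.08847 − 0.0585728 = 0.0298972 m

2.99 cm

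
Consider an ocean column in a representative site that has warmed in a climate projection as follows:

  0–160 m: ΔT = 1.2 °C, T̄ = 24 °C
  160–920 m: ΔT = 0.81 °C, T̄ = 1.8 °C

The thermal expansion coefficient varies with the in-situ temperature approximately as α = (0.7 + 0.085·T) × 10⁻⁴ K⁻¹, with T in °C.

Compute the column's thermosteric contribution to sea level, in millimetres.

105 mm

Layer 1: α = (0.7 + 0.085×24)×10⁻⁴ = 2.74×10⁻⁴ K⁻¹
Layer 2: α = (0.7 + 0.085×1.8)×10⁻⁴ = 0.853×10⁻⁴ K⁻¹
0–160 m: 160 × 1.2 × 2.74×10⁻⁴ = 0.052608 m
160–920 m: 0.853×10⁻⁴ × 760 × 0.81 = 0.05251068 m
Δh = 0.052608 + 0.05251068 = 0.10511868 m ≈ 105 mm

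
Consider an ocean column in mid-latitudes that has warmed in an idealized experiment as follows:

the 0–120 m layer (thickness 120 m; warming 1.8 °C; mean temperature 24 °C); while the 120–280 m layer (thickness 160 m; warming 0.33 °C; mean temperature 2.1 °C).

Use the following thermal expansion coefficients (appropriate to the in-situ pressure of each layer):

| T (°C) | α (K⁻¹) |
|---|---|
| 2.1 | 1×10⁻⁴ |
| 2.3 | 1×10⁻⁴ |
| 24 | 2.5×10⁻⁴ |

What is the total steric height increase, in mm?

Δh ≈ 59 mm

Layer 1 at 24 °C → α = 2.5×10⁻⁴ K⁻¹
Layer 2 at 2.1 °C → α = 1×10⁻⁴ K⁻¹
Layer 1: 2.5×10⁻⁴ × 120 × 1.8 = 0.05400 m
120–280 m: 160 × 0.33 × 1×10⁻⁴ = 0.00528 m
Δh = 0.05400 + 0.00528 = 0.05928 m ≈ 59 mm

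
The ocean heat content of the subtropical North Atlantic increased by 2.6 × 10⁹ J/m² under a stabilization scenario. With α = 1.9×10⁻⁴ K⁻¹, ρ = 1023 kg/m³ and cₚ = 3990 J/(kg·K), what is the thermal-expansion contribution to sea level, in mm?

Δh = αQ/(ρcₚ) = 1.9×10⁻⁴ × 2.6×10⁹ / (1023 × 3990) ≈ 0.12103 m

Δh ≈ 121 mm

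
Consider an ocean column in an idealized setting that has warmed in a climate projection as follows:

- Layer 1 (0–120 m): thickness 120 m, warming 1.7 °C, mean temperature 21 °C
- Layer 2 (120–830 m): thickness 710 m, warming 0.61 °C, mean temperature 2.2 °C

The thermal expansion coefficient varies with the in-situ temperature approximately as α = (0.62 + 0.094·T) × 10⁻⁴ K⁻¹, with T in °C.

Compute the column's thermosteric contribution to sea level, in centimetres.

8.87 cm of thermosteric rise

Layer 1: α = (0.62 + 0.094×21)×10⁻⁴ = 2.594×10⁻⁴ K⁻¹
Layer 2: α = (0.62 + 0.094×2.2)×10⁻⁴ = 0.8268×10⁻⁴ K⁻¹
120 × 2.594×10⁻⁴ × 1.7 = 0.0529176 m
120–830 m: 0.8268×10⁻⁴ × 0.61 × 710 = 0.035808708 m
Δh = 0.0529176 + 0.035808708 = 0.088726308 m ≈ 8.87 cm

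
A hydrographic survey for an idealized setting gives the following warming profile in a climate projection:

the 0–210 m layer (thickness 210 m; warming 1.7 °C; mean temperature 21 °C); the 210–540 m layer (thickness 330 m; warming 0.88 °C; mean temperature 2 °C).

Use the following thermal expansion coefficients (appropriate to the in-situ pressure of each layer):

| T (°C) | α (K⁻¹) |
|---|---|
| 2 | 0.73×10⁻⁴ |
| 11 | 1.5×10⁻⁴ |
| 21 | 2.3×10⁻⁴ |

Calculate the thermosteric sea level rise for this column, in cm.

Layer 1 at 21 °C → α = 2.3×10⁻⁴ K⁻¹
Layer 2 at 2 °C → α = 0.73×10⁻⁴ K⁻¹
1.7 × 210 × 2.3×10⁻⁴ = 0.08211 m
0.73×10⁻⁴ × 330 × 0.88 = 0.0211992 m
Δh = 0.08211 + 0.0211992 = 0.1033092 m ≈ 10.3 cm

about 10.3 cm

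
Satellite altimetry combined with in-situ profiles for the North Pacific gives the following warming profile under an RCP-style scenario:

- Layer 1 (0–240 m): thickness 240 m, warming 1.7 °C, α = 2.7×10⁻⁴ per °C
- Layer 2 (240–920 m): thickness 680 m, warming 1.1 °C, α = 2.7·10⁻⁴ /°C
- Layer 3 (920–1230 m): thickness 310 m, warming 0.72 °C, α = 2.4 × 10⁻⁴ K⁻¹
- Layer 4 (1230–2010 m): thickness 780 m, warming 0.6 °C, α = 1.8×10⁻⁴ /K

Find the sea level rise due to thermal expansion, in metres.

0–240 m: 1.7 × 2.7×10⁻⁴ × 240 = 0.11016 m
Layer 2: 1.1 × 680 × 2.7×10⁻⁴ = 0.20196 m
920–1230 m: 310 × 0.72 × 2.4×10⁻⁴ = 0.053568 m
1230–2010 m: 780 × 1.8×10⁻⁴ × 0.6 = 0.08424 m
Δh = 0.11016 + 0.20196 + 0.053568 + 0.08424 = 0.449928 m ≈ 0.450 m

0.450 m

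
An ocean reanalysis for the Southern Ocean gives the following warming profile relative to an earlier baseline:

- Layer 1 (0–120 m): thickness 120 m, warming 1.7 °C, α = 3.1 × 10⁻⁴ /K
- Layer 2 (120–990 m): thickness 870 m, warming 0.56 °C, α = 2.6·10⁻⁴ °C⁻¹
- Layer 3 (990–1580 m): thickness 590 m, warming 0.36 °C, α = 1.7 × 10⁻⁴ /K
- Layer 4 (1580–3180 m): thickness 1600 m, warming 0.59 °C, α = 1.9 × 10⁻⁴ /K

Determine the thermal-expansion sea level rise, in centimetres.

about 40.5 cm

0–120 m: 1.7 × 3.1×10⁻⁴ × 120 = 0.06324 m
Layer 2: 2.6×10⁻⁴ × 0.56 × 870 = 0.126672 m
Layer 3: 590 × 1.7×10⁻⁴ × 0.36 = 0.036108 m
0.59 × 1600 × 1.9×10⁻⁴ = 0.17936 m
Δh = 0.06324 + 0.126672 + 0.036108 + 0.17936 = 0.40538 m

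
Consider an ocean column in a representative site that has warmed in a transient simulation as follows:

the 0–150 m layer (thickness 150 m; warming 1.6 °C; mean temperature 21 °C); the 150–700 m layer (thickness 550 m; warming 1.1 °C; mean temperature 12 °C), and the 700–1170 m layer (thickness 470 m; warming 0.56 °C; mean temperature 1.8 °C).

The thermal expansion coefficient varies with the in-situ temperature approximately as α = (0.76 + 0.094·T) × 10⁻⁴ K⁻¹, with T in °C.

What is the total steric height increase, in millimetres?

Δh ≈ 204 mm

Layer 1: α = (0.76 + 0.094×21)×10⁻⁴ = 2.734×10⁻⁴ K⁻¹
Layer 2: α = (0.76 + 0.094×12)×10⁻⁴ = 1.888×10⁻⁴ K⁻¹
Layer 3: α = (0.76 + 0.094×1.8)×10⁻⁴ = 0.9292×10⁻⁴ K⁻¹
0–150 m: 2.734×10⁻⁴ × 1.6 × 150 = 0.065616 m
550 × 1.1 × 1.888×10⁻⁴ = 0.114224 m
700–1170 m: 0.9292×10⁻⁴ × 470 × 0.56 = 0.024456544 m
Δh = 0.065616 + 0.114224 + 0.024456544 = 0.204296544 m ≈ 204 mm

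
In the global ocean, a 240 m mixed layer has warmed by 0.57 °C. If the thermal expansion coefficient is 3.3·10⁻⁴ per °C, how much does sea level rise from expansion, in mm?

Δh = αΔT·H = 3.3×10⁻⁴ × 0.57 × 240 = 0.045144 m

45 mm of thermosteric rise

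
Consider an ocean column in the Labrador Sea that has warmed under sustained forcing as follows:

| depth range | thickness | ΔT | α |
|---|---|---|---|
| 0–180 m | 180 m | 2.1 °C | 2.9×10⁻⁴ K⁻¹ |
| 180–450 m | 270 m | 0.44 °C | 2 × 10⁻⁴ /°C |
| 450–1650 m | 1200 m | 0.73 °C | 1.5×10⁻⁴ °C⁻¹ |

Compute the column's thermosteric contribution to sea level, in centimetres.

Layer 1: 180 × 2.9×10⁻⁴ × 2.1 = 0.10962 m
Layer 2: 2×10⁻⁴ × 270 × 0.44 = 0.02376 m
450–1650 m: 0.73 × 1200 × 1.5×10⁻⁴ = 0.13140 m
Δh = 0.10962 + 0.02376 + 0.13140 = 0.26478 m ≈ 26.5 cm

26.5 cm of thermosteric rise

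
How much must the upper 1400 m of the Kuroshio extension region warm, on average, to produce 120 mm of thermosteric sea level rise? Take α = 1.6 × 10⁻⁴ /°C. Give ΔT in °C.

ΔT = Δh/(αH) = 0.12 / (1.6×10⁻⁴ × 1400) ≈ 0.5357 °C

0.536 °C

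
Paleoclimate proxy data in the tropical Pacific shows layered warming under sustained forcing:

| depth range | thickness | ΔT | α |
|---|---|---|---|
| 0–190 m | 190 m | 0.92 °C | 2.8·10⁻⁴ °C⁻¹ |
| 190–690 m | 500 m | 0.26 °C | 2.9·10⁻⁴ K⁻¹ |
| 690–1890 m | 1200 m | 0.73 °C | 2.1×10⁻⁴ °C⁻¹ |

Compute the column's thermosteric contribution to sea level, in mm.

190 × 0.92 × 2.8×10⁻⁴ = 0.048944 m
190–690 m: 0.26 × 2.9×10⁻⁴ × 500 = 0.03770 m
Layer 3: 0.73 × 2.1×10⁻⁴ × 1200 = 0.18396 m
Δh = 0.048944 + 0.03770 + 0.18396 = 0.270604 m ≈ 270 mm

about 270 mm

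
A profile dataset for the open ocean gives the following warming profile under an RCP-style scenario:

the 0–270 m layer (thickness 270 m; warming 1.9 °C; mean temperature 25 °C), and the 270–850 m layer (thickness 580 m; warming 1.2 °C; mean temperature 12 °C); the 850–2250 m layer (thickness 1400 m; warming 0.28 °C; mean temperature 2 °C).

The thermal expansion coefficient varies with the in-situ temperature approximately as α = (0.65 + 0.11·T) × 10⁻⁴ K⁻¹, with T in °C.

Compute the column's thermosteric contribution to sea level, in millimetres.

Layer 1: α = (0.65 + 0.11×25)×10⁻⁴ = 3.4×10⁻⁴ K⁻¹
Layer 2: α = (0.65 + 0.11×12)×10⁻⁴ = 1.97×10⁻⁴ K⁻¹
Layer 3: α = (0.65 + 0.11×2)×10⁻⁴ = 0.87×10⁻⁴ K⁻¹
3.4×10⁻⁴ × 270 × 1.9 = 0.17442 m
1.2 × 1.97×10⁻⁴ × 580 = 0.137112 m
Layer 3: 0.28 × 1400 × 0.87×10⁻⁴ = 0.034104 m
Δh = 0.17442 + 0.137112 + 0.034104 = 0.345636 m

350 mm of thermosteric rise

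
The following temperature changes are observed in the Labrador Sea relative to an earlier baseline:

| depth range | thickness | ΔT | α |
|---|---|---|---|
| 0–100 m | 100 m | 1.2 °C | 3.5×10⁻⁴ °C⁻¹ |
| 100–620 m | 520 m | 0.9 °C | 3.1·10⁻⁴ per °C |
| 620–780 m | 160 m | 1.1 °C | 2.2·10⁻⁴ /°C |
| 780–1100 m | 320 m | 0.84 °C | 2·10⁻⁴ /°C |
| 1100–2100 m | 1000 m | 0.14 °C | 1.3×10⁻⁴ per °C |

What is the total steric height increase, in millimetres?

300 mm of thermosteric rise

1.2 × 3.5×10⁻⁴ × 100 = 0.04200 m
0.9 × 520 × 3.1×10⁻⁴ = 0.14508 m
1.1 × 160 × 2.2×10⁻⁴ = 0.03872 m
Layer 4: 2×10⁻⁴ × 0.84 × 320 = 0.05376 m
1100–2100 m: 0.14 × 1000 × 1.3×10⁻⁴ = 0.01820 m
Δh = 0.04200 + 0.14508 + 0.03872 + 0.05376 + 0.01820 = 0.29776 m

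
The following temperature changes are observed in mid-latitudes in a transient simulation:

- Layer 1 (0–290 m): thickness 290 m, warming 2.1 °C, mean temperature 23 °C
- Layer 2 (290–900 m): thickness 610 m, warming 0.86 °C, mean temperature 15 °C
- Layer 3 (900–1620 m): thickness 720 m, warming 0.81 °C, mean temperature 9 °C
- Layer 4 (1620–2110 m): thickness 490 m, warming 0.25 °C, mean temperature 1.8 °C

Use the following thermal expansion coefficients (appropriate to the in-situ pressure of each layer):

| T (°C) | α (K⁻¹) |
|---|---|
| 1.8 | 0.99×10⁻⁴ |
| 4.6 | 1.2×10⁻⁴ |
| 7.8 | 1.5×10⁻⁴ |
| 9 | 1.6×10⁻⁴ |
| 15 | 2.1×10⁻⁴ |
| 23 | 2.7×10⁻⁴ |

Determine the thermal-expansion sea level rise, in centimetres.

Layer 1 at 23 °C → α = 2.7×10⁻⁴ K⁻¹
Layer 2 at 15 °C → α = 2.1×10⁻⁴ K⁻¹
Layer 3 at 9 °C → α = 1.6×10⁻⁴ K⁻¹
Layer 4 at 1.8 °C → α = 0.99×10⁻⁴ K⁻¹
290 × 2.7×10⁻⁴ × 2.1 = 0.16443 m
Layer 2: 0.86 × 610 × 2.1×10⁻⁴ = 0.110166 m
1.6×10⁻⁴ × 720 × 0.81 = 0.093312 m
Layer 4: 490 × 0.25 × 0.99×10⁻⁴ = 0.0121275 m
Δh = 0.16443 + 0.110166 + 0.093312 + 0.0121275 = 0.3800355 m ≈ 38.0 cm

about 38.0 cm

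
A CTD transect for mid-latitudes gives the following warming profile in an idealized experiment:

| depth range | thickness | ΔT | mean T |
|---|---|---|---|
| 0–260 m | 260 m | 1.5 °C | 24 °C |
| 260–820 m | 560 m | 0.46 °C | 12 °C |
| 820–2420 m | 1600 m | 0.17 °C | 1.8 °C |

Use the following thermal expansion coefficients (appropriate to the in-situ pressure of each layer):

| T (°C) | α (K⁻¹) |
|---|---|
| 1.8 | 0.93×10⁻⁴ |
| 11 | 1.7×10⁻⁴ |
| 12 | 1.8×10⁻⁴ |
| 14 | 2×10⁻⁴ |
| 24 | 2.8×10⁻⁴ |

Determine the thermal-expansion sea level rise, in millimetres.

Layer 1 at 24 °C → α = 2.8×10⁻⁴ K⁻¹
Layer 2 at 12 °C → α = 1.8×10⁻⁴ K⁻¹
Layer 3 at 1.8 °C → α = 0.93×10⁻⁴ K⁻¹
Layer 1: 1.5 × 2.8×10⁻⁴ × 260 = 0.10920 m
Layer 2: 560 × 0.46 × 1.8×10⁻⁴ = 0.046368 m
0.17 × 0.93×10⁻⁴ × 1600 = 0.025296 m
Δh = 0.10920 + 0.046368 + 0.025296 = 0.180864 m ≈ 181 mm

Δh ≈ 181 mm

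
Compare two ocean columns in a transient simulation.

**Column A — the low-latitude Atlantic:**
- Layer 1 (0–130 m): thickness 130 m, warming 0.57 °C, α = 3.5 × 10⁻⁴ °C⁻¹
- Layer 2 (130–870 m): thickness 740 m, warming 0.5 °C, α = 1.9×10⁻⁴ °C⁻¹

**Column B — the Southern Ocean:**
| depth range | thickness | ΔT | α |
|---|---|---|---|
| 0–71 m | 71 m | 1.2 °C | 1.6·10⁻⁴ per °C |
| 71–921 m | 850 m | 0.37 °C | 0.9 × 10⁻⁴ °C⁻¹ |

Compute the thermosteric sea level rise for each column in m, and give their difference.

A 0.57 × 130 × 3.5×10⁻⁴ = 0.025935 m
A Layer 2: 740 × 1.9×10⁻⁴ × 0.5 = 0.07030 m
A total: 0.096235 m
B Layer 1: 1.2 × 71 × 1.6×10⁻⁴ = 0.013632 m
B 71–921 m: 0.9×10⁻⁴ × 0.37 × 850 = 0.028305 m
B total: 0.041937 m
Difference: 0.096235 − 0.041937 = 0.054298 m

A: 0.096 m; B: 0.042 m; difference 0.054 m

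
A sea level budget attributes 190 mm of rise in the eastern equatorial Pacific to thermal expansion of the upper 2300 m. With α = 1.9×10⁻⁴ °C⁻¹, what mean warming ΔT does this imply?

ΔT = Δh/(αH) = 0.19 / (1.9×10⁻⁴ × 2300) ≈ 0.4348 K

about 0.435 K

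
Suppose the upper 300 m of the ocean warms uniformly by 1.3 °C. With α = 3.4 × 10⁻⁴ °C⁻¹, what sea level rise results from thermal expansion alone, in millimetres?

Δh = αΔT·H = 3.4×10⁻⁴ × 1.3 × 300 = 0.13260 m

about 133 mm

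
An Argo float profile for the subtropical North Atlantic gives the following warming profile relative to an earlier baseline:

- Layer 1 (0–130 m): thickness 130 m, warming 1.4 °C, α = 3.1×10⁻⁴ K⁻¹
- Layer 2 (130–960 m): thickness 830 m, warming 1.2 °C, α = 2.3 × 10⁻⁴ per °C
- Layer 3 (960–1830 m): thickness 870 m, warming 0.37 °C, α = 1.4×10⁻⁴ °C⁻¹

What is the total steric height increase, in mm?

about 331 mm

Layer 1: 1.4 × 3.1×10⁻⁴ × 130 = 0.05642 m
Layer 2: 830 × 2.3×10⁻⁴ × 1.2 = 0.22908 m
870 × 0.37 × 1.4×10⁻⁴ = 0.045066 m
Δh = 0.05642 + 0.22908 + 0.045066 = 0.330566 m ≈ 331 mm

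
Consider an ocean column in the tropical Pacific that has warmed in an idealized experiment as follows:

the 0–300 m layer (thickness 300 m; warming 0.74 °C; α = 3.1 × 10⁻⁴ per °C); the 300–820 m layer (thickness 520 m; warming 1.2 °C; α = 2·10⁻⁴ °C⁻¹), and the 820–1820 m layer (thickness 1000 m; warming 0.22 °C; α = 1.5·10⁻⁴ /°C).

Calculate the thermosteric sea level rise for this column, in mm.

227 mm of thermosteric rise

0.74 × 3.1×10⁻⁴ × 300 = 0.06882 m
300–820 m: 1.2 × 2×10⁻⁴ × 520 = 0.12480 m
1000 × 0.22 × 1.5×10⁻⁴ = 0.03300 m
Δh = 0.06882 + 0.12480 + 0.03300 = 0.22662 m ≈ 227 mm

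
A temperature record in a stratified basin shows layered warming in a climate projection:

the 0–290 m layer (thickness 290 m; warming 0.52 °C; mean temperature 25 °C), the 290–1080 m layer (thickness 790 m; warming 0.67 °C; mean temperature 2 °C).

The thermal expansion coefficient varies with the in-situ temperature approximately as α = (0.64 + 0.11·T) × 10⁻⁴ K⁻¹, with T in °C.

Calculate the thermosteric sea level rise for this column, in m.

about 0.0966 m

Layer 1: α = (0.64 + 0.11×25)×10⁻⁴ = 3.39×10⁻⁴ K⁻¹
Layer 2: α = (0.64 + 0.11×2)×10⁻⁴ = 0.86×10⁻⁴ K⁻¹
Layer 1: 3.39×10⁻⁴ × 0.52 × 290 = 0.0511212 m
0.86×10⁻⁴ × 0.67 × 790 = 0.0455198 m
Δh = 0.0511212 + 0.0455198 = 0.096641 m ≈ 0.0966 m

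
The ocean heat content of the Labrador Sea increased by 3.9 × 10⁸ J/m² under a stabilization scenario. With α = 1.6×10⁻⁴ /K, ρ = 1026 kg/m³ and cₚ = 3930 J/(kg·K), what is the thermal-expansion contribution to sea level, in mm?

Δh = αQ/(ρcₚ) = 1.6×10⁻⁴ × 3.9×10⁸ / (1026 × 3930) ≈ 0.015475 m

15.5 mm of thermosteric rise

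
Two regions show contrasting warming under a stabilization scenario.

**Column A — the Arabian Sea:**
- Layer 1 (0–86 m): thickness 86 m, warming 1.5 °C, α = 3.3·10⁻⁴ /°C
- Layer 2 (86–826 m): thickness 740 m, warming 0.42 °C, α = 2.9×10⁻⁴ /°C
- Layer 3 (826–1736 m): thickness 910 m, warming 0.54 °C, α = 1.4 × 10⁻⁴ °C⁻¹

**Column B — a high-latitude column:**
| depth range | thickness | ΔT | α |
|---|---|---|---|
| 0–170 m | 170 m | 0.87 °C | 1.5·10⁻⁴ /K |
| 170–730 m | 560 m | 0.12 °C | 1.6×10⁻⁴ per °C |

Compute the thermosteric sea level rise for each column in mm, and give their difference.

A 0–86 m: 1.5 × 3.3×10⁻⁴ × 86 = 0.04257 m
A Layer 2: 2.9×10⁻⁴ × 0.42 × 740 = 0.090132 m
A 826–1736 m: 910 × 0.54 × 1.4×10⁻⁴ = 0.068796 m
A total: 0.201498 m
B Layer 1: 0.87 × 1.5×10⁻⁴ × 170 = 0.022185 m
B 170–730 m: 0.12 × 560 × 1.6×10⁻⁴ = 0.010752 m
B total: 0.032937 m
Difference: 0.201498 − 0.032937 = 0.168561 m

Δh_A ≈ 201 mm, Δh_B ≈ 32.9 mm; difference ≈ 169 mm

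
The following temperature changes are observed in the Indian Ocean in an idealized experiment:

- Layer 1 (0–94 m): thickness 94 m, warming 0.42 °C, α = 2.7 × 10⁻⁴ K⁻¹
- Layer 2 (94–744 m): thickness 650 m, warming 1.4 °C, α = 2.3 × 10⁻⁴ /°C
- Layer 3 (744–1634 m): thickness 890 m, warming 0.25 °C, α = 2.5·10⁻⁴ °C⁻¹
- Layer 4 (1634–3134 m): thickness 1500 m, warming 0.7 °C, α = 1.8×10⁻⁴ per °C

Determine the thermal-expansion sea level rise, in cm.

Δh = 46 cm

0–94 m: 2.7×10⁻⁴ × 94 × 0.42 = 0.0106596 m
Layer 2: 650 × 1.4 × 2.3×10⁻⁴ = 0.20930 m
Layer 3: 890 × 2.5×10⁻⁴ × 0.25 = 0.055625 m
0.7 × 1.8×10⁻⁴ × 1500 = 0.18900 m
Δh = 0.0106596 + 0.20930 + 0.055625 + 0.18900 = 0.4645846 m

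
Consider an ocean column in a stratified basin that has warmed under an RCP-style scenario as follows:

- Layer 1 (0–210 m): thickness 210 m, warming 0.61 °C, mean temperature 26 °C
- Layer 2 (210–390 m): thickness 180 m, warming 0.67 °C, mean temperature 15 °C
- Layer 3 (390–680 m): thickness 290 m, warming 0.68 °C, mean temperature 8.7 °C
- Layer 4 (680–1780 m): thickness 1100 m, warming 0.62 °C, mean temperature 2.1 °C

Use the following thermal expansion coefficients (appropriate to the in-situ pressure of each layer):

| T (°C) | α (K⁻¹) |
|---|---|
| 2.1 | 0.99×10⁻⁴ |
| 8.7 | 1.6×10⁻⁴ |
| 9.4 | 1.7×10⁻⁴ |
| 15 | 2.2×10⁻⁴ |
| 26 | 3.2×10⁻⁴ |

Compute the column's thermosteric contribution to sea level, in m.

Layer 1 at 26 °C → α = 3.2×10⁻⁴ K⁻¹
Layer 2 at 15 °C → α = 2.2×10⁻⁴ K⁻¹
Layer 3 at 8.7 °C → α = 1.6×10⁻⁴ K⁻¹
Layer 4 at 2.1 °C → α = 0.99×10⁻⁴ K⁻¹
3.2×10⁻⁴ × 0.61 × 210 = 0.040992 m
210–390 m: 0.67 × 180 × 2.2×10⁻⁴ = 0.026532 m
1.6×10⁻⁴ × 290 × 0.68 = 0.031552 m
Layer 4: 1100 × 0.62 × 0.99×10⁻⁴ = 0.067518 m
Δh = 0.040992 + 0.026532 + 0.031552 + 0.067518 = 0.166594 m ≈ 0.167 m

0.167 m of thermosteric rise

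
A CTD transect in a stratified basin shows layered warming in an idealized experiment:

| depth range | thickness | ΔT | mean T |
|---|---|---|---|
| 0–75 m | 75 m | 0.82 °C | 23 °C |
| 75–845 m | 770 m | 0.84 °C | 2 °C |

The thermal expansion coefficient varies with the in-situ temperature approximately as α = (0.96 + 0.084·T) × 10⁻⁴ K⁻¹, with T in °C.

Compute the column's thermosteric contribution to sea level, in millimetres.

Layer 1: α = (0.96 + 0.084×23)×10⁻⁴ = 2.892×10⁻⁴ K⁻¹
Layer 2: α = (0.96 + 0.084×2)×10⁻⁴ = 1.128×10⁻⁴ K⁻¹
0–75 m: 2.892×10⁻⁴ × 0.82 × 75 = 0.0177858 m
770 × 0.84 × 1.128×10⁻⁴ = 0.07295904 m
Δh = 0.0177858 + 0.07295904 = 0.09074484 m

about 90.7 mm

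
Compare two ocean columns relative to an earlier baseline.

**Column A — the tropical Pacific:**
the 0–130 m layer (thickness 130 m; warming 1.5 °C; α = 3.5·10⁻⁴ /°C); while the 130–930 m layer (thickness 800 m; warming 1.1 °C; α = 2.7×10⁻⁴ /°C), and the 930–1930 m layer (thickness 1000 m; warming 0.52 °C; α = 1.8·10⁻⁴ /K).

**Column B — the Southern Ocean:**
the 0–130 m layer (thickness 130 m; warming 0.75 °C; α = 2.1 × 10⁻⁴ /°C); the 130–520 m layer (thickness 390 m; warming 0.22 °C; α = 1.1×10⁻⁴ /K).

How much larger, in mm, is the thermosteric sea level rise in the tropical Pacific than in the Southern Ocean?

A 3.5×10⁻⁴ × 1.5 × 130 = 0.06825 m
A Layer 2: 2.7×10⁻⁴ × 800 × 1.1 = 0.23760 m
A Layer 3: 1000 × 1.8×10⁻⁴ × 0.52 = 0.09360 m
A total: 0.39945 m
B Layer 1: 0.75 × 2.1×10⁻⁴ × 130 = 0.020475 m
B 1.1×10⁻⁴ × 390 × 0.22 = 0.009438 m
B total: 0.029913 m
Difference: 0.39945 − 0.029913 = 0.369537 m

370 mm larger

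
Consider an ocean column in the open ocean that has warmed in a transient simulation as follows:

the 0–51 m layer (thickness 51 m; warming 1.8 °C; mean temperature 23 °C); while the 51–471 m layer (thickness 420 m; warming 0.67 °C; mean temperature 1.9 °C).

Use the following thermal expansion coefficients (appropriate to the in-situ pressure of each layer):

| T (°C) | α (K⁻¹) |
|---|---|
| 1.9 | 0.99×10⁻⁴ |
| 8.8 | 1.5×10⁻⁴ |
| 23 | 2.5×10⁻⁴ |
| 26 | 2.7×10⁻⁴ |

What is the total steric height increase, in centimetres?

Layer 1 at 23 °C → α = 2.5×10⁻⁴ K⁻¹
Layer 2 at 1.9 °C → α = 0.99×10⁻⁴ K⁻¹
Layer 1: 51 × 2.5×10⁻⁴ × 1.8 = 0.02295 m
420 × 0.67 × 0.99×10⁻⁴ = 0.0278586 m
Δh = 0.02295 + 0.0278586 = 0.0508086 m ≈ 5.08 cm

5.08 cm of thermosteric rise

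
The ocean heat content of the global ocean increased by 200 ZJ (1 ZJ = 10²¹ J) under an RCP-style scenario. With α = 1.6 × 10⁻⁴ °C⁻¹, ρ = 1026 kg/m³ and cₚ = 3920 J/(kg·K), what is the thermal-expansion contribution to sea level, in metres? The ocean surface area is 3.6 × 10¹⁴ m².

Per unit area: Q = 200×10²¹ / (3.6×10¹⁴) ≈ 5.556×10⁸ J/m²
Δh = αQ/(ρcₚ) = 1.6×10⁻⁴ × 5.556×10⁸ / (1026 × 3920) ≈ 0.022103 m

0.022 m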